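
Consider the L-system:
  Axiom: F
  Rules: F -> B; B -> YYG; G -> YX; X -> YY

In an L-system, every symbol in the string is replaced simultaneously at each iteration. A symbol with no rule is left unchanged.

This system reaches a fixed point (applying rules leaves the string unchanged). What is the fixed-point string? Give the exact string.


Step 0: F
Step 1: B
Step 2: YYG
Step 3: YYYX
Step 4: YYYYY
Step 5: YYYYY  (unchanged — fixed point at step 4)

Answer: YYYYY


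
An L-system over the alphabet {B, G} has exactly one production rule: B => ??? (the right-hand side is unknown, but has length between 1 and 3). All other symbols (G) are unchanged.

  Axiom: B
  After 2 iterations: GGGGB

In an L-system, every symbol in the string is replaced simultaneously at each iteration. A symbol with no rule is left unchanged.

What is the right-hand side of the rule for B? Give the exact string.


Trying B => GGB:
  Step 0: B
  Step 1: GGB
  Step 2: GGGGB
Matches the given result.

Answer: GGB


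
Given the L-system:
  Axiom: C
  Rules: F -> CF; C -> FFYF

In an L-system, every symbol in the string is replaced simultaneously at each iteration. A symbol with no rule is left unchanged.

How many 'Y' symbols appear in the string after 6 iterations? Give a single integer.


Answer: 40

Derivation:
Step 0: C  (0 'Y')
Step 1: FFYF  (1 'Y')
Step 2: CFCFYCF  (1 'Y')
Step 3: FFYFCFFFYFCFYFFYFCF  (4 'Y')
Step 4: CFCFYCFFFYFCFCFCFYCFFFYFCFYCFCFYCFFFYFCF  (7 'Y')
Step 5: FFYFCFFFYFCFYFFYFCFCFCFYCFFFYFCFFFYFCFFFYFCFYFFYFCFCFCFYCFFFYFCFYFFYFCFFFYFCFYFFYFCFCFCFYCFFFYFCF  (19 'Y')
Step 6: CFCFYCFFFYFCFCFCFYCFFFYFCFYCFCFYCFFFYFCFFFYFCFFFYFCFYFFYFCFCFCFYCFFFYFCFCFCFYCFFFYFCFCFCFYCFFFYFCFYCFCFYCFFFYFCFFFYFCFFFYFCFYFFYFCFCFCFYCFFFYFCFYCFCFYCFFFYFCFCFCFYCFFFYFCFYCFCFYCFFFYFCFFFYFCFFFYFCFYFFYFCFCFCFYCFFFYFCF  (40 'Y')


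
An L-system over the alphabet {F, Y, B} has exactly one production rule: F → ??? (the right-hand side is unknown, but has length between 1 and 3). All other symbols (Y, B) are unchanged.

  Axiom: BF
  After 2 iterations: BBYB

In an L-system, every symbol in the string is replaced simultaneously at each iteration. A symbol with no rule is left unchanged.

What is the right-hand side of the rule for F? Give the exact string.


Trying F → BYB:
  Step 0: BF
  Step 1: BBYB
  Step 2: BBYB
Matches the given result.

Answer: BYB


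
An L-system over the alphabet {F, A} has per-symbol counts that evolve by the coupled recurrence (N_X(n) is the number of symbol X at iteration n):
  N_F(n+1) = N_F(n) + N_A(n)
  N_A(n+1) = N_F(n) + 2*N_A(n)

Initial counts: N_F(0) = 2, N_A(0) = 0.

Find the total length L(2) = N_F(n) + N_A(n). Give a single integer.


Step 0: N_F=2, N_A=0, L=2
Step 1: N_F=2, N_A=2, L=4
Step 2: N_F=4, N_A=6, L=10

Answer: 10


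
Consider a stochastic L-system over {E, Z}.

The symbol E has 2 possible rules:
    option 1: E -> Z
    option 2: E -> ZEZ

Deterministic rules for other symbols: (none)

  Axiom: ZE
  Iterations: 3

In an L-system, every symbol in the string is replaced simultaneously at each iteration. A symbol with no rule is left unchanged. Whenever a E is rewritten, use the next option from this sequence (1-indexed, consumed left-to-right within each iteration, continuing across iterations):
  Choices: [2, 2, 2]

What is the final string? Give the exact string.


Step 0: ZE
Step 1: ZZEZ  (used choices [2])
Step 2: ZZZEZZ  (used choices [2])
Step 3: ZZZZEZZZ  (used choices [2])

Answer: ZZZZEZZZ


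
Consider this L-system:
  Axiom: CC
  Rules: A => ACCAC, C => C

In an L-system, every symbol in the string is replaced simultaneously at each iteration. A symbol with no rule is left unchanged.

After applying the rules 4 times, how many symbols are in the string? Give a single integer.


Step 0: length = 2
Step 1: length = 2
Step 2: length = 2
Step 3: length = 2
Step 4: length = 2

Answer: 2


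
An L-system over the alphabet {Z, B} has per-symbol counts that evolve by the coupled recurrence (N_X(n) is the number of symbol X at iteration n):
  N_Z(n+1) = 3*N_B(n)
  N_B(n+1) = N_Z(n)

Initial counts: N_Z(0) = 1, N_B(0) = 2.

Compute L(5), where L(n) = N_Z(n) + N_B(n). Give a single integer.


Answer: 63

Derivation:
Step 0: N_Z=1, N_B=2, L=3
Step 1: N_Z=6, N_B=1, L=7
Step 2: N_Z=3, N_B=6, L=9
Step 3: N_Z=18, N_B=3, L=21
Step 4: N_Z=9, N_B=18, L=27
Step 5: N_Z=54, N_B=9, L=63


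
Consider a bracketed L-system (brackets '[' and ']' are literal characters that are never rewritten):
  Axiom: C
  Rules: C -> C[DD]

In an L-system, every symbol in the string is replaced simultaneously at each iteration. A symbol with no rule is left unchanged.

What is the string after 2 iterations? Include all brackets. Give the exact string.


Answer: C[DD][DD]

Derivation:
Step 0: C
Step 1: C[DD]
Step 2: C[DD][DD]


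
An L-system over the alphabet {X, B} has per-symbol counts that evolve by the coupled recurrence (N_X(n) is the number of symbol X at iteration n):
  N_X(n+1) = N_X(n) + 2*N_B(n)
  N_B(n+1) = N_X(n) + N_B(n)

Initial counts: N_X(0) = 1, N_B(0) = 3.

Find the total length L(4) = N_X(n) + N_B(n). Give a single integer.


Answer: 152

Derivation:
Step 0: N_X=1, N_B=3, L=4
Step 1: N_X=7, N_B=4, L=11
Step 2: N_X=15, N_B=11, L=26
Step 3: N_X=37, N_B=26, L=63
Step 4: N_X=89, N_B=63, L=152


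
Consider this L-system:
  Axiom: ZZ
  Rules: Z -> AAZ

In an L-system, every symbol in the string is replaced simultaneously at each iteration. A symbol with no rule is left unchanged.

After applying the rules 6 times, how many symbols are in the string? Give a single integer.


Answer: 26

Derivation:
Step 0: length = 2
Step 1: length = 6
Step 2: length = 10
Step 3: length = 14
Step 4: length = 18
Step 5: length = 22
Step 6: length = 26


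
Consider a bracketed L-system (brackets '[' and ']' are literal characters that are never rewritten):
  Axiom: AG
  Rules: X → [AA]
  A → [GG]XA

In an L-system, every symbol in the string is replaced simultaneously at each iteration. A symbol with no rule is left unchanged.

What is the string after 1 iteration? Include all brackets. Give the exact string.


Answer: [GG]XAG

Derivation:
Step 0: AG
Step 1: [GG]XAG


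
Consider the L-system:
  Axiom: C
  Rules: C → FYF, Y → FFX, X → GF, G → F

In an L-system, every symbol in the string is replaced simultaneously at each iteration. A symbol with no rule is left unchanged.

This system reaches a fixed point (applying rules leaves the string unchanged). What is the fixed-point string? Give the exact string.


Answer: FFFFFF

Derivation:
Step 0: C
Step 1: FYF
Step 2: FFFXF
Step 3: FFFGFF
Step 4: FFFFFF
Step 5: FFFFFF  (unchanged — fixed point at step 4)


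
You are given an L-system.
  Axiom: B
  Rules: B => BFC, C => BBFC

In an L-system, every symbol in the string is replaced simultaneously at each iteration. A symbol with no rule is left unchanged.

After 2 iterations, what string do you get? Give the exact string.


Answer: BFCFBBFC

Derivation:
Step 0: B
Step 1: BFC
Step 2: BFCFBBFC


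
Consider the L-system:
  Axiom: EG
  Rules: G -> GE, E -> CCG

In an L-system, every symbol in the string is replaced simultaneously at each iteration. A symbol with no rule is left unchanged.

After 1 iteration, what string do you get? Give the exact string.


Step 0: EG
Step 1: CCGGE

Answer: CCGGE


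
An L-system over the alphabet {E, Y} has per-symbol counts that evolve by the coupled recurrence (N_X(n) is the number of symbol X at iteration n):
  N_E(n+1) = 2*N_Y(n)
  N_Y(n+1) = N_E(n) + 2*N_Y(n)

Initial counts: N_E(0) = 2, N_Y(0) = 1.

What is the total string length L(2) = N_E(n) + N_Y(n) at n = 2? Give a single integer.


Step 0: N_E=2, N_Y=1, L=3
Step 1: N_E=2, N_Y=4, L=6
Step 2: N_E=8, N_Y=10, L=18

Answer: 18


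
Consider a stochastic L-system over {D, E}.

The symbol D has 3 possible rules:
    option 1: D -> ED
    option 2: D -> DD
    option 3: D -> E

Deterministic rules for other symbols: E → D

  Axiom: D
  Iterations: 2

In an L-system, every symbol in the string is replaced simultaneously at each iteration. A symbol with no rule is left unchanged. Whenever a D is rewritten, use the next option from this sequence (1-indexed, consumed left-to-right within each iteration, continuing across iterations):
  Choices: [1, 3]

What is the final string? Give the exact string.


Step 0: D
Step 1: ED  (used choices [1])
Step 2: DE  (used choices [3])

Answer: DE


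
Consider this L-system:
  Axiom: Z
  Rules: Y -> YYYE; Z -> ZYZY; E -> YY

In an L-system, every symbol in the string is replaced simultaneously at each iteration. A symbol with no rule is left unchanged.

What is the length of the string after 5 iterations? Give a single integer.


Step 0: length = 1
Step 1: length = 4
Step 2: length = 16
Step 3: length = 60
Step 4: length = 220
Step 5: length = 796

Answer: 796


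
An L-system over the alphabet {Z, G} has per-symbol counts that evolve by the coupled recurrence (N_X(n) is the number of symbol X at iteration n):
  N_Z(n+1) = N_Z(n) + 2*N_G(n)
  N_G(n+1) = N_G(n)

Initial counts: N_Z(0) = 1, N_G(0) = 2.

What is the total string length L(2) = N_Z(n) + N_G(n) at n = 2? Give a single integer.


Step 0: N_Z=1, N_G=2, L=3
Step 1: N_Z=5, N_G=2, L=7
Step 2: N_Z=9, N_G=2, L=11

Answer: 11


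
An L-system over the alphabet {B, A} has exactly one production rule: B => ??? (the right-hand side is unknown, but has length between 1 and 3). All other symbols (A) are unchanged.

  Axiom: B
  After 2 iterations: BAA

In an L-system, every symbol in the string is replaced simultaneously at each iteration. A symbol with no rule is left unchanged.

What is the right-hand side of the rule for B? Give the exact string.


Trying B => BA:
  Step 0: B
  Step 1: BA
  Step 2: BAA
Matches the given result.

Answer: BA


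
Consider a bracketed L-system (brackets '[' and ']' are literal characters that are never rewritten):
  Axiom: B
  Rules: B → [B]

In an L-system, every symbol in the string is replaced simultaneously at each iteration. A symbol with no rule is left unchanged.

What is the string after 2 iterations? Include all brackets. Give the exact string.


Answer: [[B]]

Derivation:
Step 0: B
Step 1: [B]
Step 2: [[B]]


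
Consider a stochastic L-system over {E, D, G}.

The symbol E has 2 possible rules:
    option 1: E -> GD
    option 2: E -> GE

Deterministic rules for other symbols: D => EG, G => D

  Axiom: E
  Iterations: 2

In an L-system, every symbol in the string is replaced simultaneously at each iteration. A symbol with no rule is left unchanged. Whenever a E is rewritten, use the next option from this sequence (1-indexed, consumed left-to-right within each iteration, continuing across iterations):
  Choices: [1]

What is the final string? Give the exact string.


Answer: DEG

Derivation:
Step 0: E
Step 1: GD  (used choices [1])
Step 2: DEG  (used choices [])


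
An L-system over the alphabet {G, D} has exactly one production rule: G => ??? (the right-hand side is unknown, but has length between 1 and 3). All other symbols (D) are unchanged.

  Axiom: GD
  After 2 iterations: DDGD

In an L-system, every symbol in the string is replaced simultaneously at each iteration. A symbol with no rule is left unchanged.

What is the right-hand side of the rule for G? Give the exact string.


Answer: DG

Derivation:
Trying G => DG:
  Step 0: GD
  Step 1: DGD
  Step 2: DDGD
Matches the given result.


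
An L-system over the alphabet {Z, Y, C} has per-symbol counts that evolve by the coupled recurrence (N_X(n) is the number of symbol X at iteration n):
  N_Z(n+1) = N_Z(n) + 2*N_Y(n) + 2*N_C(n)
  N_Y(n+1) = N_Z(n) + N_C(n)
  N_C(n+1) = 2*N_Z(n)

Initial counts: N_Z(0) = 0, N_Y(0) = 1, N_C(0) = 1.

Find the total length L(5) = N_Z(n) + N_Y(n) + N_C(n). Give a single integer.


Step 0: N_Z=0, N_Y=1, N_C=1, L=2
Step 1: N_Z=4, N_Y=1, N_C=0, L=5
Step 2: N_Z=6, N_Y=4, N_C=8, L=18
Step 3: N_Z=30, N_Y=14, N_C=12, L=56
Step 4: N_Z=82, N_Y=42, N_C=60, L=184
Step 5: N_Z=286, N_Y=142, N_C=164, L=592

Answer: 592


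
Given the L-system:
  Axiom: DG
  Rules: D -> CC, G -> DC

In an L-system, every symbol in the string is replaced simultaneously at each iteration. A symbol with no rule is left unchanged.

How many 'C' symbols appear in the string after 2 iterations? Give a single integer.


Answer: 5

Derivation:
Step 0: DG  (0 'C')
Step 1: CCDC  (3 'C')
Step 2: CCCCC  (5 'C')


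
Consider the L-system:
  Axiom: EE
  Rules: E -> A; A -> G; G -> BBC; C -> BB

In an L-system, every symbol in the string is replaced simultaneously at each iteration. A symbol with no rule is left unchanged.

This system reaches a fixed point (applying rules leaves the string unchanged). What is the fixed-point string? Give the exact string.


Step 0: EE
Step 1: AA
Step 2: GG
Step 3: BBCBBC
Step 4: BBBBBBBB
Step 5: BBBBBBBB  (unchanged — fixed point at step 4)

Answer: BBBBBBBB


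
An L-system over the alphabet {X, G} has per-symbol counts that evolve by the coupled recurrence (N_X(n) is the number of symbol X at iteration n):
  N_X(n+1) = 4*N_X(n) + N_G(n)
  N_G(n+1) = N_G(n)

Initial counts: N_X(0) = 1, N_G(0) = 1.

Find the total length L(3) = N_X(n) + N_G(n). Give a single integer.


Answer: 86

Derivation:
Step 0: N_X=1, N_G=1, L=2
Step 1: N_X=5, N_G=1, L=6
Step 2: N_X=21, N_G=1, L=22
Step 3: N_X=85, N_G=1, L=86


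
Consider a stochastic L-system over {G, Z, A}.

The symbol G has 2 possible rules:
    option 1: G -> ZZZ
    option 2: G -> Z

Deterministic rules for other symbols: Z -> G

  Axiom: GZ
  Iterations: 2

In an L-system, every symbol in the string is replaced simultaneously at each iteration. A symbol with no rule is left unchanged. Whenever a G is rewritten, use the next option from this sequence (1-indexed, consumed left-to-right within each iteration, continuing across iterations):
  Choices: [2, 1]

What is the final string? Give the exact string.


Step 0: GZ
Step 1: ZG  (used choices [2])
Step 2: GZZZ  (used choices [1])

Answer: GZZZ


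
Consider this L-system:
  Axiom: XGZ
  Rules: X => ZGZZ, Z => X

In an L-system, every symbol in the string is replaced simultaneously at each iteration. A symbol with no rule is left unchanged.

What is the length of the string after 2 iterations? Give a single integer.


Step 0: length = 3
Step 1: length = 6
Step 2: length = 9

Answer: 9


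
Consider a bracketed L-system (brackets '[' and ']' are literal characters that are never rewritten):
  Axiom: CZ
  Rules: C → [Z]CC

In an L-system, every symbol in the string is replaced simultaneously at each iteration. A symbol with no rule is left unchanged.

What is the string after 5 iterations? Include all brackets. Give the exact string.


Answer: [Z][Z][Z][Z][Z]CC[Z]CC[Z][Z]CC[Z]CC[Z][Z][Z]CC[Z]CC[Z][Z]CC[Z]CC[Z][Z][Z][Z]CC[Z]CC[Z][Z]CC[Z]CC[Z][Z][Z]CC[Z]CC[Z][Z]CC[Z]CCZ

Derivation:
Step 0: CZ
Step 1: [Z]CCZ
Step 2: [Z][Z]CC[Z]CCZ
Step 3: [Z][Z][Z]CC[Z]CC[Z][Z]CC[Z]CCZ
Step 4: [Z][Z][Z][Z]CC[Z]CC[Z][Z]CC[Z]CC[Z][Z][Z]CC[Z]CC[Z][Z]CC[Z]CCZ
Step 5: [Z][Z][Z][Z][Z]CC[Z]CC[Z][Z]CC[Z]CC[Z][Z][Z]CC[Z]CC[Z][Z]CC[Z]CC[Z][Z][Z][Z]CC[Z]CC[Z][Z]CC[Z]CC[Z][Z][Z]CC[Z]CC[Z][Z]CC[Z]CCZ


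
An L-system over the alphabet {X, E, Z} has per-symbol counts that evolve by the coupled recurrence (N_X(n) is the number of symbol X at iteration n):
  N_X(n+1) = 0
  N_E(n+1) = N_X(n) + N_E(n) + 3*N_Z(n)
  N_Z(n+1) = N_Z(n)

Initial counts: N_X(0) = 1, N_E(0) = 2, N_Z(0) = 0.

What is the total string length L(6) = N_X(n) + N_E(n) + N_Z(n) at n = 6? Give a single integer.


Answer: 3

Derivation:
Step 0: N_X=1, N_E=2, N_Z=0, L=3
Step 1: N_X=0, N_E=3, N_Z=0, L=3
Step 2: N_X=0, N_E=3, N_Z=0, L=3
Step 3: N_X=0, N_E=3, N_Z=0, L=3
Step 4: N_X=0, N_E=3, N_Z=0, L=3
Step 5: N_X=0, N_E=3, N_Z=0, L=3
Step 6: N_X=0, N_E=3, N_Z=0, L=3


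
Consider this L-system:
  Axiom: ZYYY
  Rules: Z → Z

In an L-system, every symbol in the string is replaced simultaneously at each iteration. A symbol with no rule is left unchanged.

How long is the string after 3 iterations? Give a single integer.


Answer: 4

Derivation:
Step 0: length = 4
Step 1: length = 4
Step 2: length = 4
Step 3: length = 4


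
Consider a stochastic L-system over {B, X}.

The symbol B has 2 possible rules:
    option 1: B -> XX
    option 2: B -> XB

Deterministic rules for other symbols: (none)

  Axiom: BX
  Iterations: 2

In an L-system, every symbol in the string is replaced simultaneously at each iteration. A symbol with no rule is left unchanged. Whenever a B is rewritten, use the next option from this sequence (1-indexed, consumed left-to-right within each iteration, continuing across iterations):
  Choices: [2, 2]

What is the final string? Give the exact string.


Answer: XXBX

Derivation:
Step 0: BX
Step 1: XBX  (used choices [2])
Step 2: XXBX  (used choices [2])


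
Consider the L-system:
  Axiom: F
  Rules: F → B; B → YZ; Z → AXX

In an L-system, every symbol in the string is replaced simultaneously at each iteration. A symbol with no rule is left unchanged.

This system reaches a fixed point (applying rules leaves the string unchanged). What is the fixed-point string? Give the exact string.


Answer: YAXX

Derivation:
Step 0: F
Step 1: B
Step 2: YZ
Step 3: YAXX
Step 4: YAXX  (unchanged — fixed point at step 3)


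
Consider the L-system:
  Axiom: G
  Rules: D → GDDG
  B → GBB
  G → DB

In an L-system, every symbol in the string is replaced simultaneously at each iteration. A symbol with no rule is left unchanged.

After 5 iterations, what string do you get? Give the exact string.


Answer: DBGDDGGDDGDBDBGBBGBBGDDGGBBDBGDDGGDDGDBDBGDDGGDDGDBGDDGGBBGDDGGBBDBGDDGGDDGDBDBGDDGGDDGDBGDDGGBBDBGDDGGDDGDBDBGBBGBBDBGDDGGDDGDBDBGBBGBBGDDGGBBDBGBBGBBDBGBBGBBGDDGGBBDBGBBGBBDBGBBGBB

Derivation:
Step 0: G
Step 1: DB
Step 2: GDDGGBB
Step 3: DBGDDGGDDGDBDBGBBGBB
Step 4: GDDGGBBDBGDDGGDDGDBDBGDDGGDDGDBGDDGGBBGDDGGBBDBGBBGBBDBGBBGBB
Step 5: DBGDDGGDDGDBDBGBBGBBGDDGGBBDBGDDGGDDGDBDBGDDGGDDGDBGDDGGBBGDDGGBBDBGDDGGDDGDBDBGDDGGDDGDBGDDGGBBDBGDDGGDDGDBDBGBBGBBDBGDDGGDDGDBDBGBBGBBGDDGGBBDBGBBGBBDBGBBGBBGDDGGBBDBGBBGBBDBGBBGBB


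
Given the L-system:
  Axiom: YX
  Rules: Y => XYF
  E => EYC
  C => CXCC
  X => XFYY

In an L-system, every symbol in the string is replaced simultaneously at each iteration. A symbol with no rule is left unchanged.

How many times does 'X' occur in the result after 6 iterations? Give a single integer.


Answer: 169

Derivation:
Step 0: YX  (1 'X')
Step 1: XYFXFYY  (2 'X')
Step 2: XFYYXYFFXFYYFXYFXYF  (5 'X')
Step 3: XFYYFXYFXYFXFYYXYFFFXFYYFXYFXYFFXFYYXYFFXFYYXYFF  (12 'X')
Step 4: XFYYFXYFXYFFXFYYXYFFXFYYXYFFXFYYFXYFXYFXFYYXYFFFFXFYYFXYFXYFFXFYYXYFFXFYYXYFFFXFYYFXYFXYFXFYYXYFFFXFYYFXYFXYFXFYYXYFFF  (29 'X')
Step 5: XFYYFXYFXYFFXFYYXYFFXFYYXYFFFXFYYFXYFXYFXFYYXYFFFXFYYFXYFXYFXFYYXYFFFXFYYFXYFXYFFXFYYXYFFXFYYXYFFXFYYFXYFXYFXFYYXYFFFFFXFYYFXYFXYFFXFYYXYFFXFYYXYFFFXFYYFXYFXYFXFYYXYFFFXFYYFXYFXYFXFYYXYFFFFXFYYFXYFXYFFXFYYXYFFXFYYXYFFXFYYFXYFXYFXFYYXYFFFFXFYYFXYFXYFFXFYYXYFFXFYYXYFFXFYYFXYFXYFXFYYXYFFFF  (70 'X')
Step 6: XFYYFXYFXYFFXFYYXYFFXFYYXYFFFXFYYFXYFXYFXFYYXYFFFXFYYFXYFXYFXFYYXYFFFFXFYYFXYFXYFFXFYYXYFFXFYYXYFFXFYYFXYFXYFXFYYXYFFFFXFYYFXYFXYFFXFYYXYFFXFYYXYFFXFYYFXYFXYFXFYYXYFFFFXFYYFXYFXYFFXFYYXYFFXFYYXYFFFXFYYFXYFXYFXFYYXYFFFXFYYFXYFXYFXFYYXYFFFXFYYFXYFXYFFXFYYXYFFXFYYXYFFXFYYFXYFXYFXFYYXYFFFFFFXFYYFXYFXYFFXFYYXYFFXFYYXYFFFXFYYFXYFXYFXFYYXYFFFXFYYFXYFXYFXFYYXYFFFFXFYYFXYFXYFFXFYYXYFFXFYYXYFFXFYYFXYFXYFXFYYXYFFFFXFYYFXYFXYFFXFYYXYFFXFYYXYFFXFYYFXYFXYFXFYYXYFFFFFXFYYFXYFXYFFXFYYXYFFXFYYXYFFFXFYYFXYFXYFXFYYXYFFFXFYYFXYFXYFXFYYXYFFFXFYYFXYFXYFFXFYYXYFFXFYYXYFFXFYYFXYFXYFXFYYXYFFFFFXFYYFXYFXYFFXFYYXYFFXFYYXYFFFXFYYFXYFXYFXFYYXYFFFXFYYFXYFXYFXFYYXYFFFXFYYFXYFXYFFXFYYXYFFXFYYXYFFXFYYFXYFXYFXFYYXYFFFFF  (169 'X')


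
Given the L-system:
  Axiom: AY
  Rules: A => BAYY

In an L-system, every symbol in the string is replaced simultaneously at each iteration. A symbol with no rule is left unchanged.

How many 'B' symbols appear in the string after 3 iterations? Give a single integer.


Answer: 3

Derivation:
Step 0: AY  (0 'B')
Step 1: BAYYY  (1 'B')
Step 2: BBAYYYYY  (2 'B')
Step 3: BBBAYYYYYYY  (3 'B')


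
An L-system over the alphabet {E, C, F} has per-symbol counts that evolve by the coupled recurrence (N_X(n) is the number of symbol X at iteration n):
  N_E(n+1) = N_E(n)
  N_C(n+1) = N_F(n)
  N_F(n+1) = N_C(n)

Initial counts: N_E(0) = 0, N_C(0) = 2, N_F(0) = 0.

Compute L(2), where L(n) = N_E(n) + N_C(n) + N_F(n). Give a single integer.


Answer: 2

Derivation:
Step 0: N_E=0, N_C=2, N_F=0, L=2
Step 1: N_E=0, N_C=0, N_F=2, L=2
Step 2: N_E=0, N_C=2, N_F=0, L=2


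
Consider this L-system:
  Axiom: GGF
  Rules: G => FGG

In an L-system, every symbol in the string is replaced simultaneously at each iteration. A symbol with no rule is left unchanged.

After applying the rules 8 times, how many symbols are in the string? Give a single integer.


Answer: 1023

Derivation:
Step 0: length = 3
Step 1: length = 7
Step 2: length = 15
Step 3: length = 31
Step 4: length = 63
Step 5: length = 127
Step 6: length = 255
Step 7: length = 511
Step 8: length = 1023


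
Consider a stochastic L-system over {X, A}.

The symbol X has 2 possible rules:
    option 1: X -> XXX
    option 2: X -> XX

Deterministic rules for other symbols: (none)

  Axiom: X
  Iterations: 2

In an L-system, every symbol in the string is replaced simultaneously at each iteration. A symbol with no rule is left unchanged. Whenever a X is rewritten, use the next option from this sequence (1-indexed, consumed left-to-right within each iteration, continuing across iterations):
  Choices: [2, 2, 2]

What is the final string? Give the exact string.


Step 0: X
Step 1: XX  (used choices [2])
Step 2: XXXX  (used choices [2, 2])

Answer: XXXX


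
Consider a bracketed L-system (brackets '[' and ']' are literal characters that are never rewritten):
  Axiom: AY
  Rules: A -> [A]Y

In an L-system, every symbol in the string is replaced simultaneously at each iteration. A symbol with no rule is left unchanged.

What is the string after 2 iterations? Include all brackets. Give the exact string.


Answer: [[A]Y]YY

Derivation:
Step 0: AY
Step 1: [A]YY
Step 2: [[A]Y]YY


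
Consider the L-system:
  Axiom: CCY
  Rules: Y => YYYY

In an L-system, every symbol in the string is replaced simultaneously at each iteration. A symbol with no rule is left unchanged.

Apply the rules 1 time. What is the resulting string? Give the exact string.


Answer: CCYYYY

Derivation:
Step 0: CCY
Step 1: CCYYYY


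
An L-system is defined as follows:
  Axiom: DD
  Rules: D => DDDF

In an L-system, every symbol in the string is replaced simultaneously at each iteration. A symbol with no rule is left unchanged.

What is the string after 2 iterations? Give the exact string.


Answer: DDDFDDDFDDDFFDDDFDDDFDDDFF

Derivation:
Step 0: DD
Step 1: DDDFDDDF
Step 2: DDDFDDDFDDDFFDDDFDDDFDDDFF


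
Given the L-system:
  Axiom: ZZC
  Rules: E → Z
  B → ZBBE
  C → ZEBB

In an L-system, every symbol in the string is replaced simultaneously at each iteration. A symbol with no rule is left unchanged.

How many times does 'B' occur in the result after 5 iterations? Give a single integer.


Step 0: ZZC  (0 'B')
Step 1: ZZZEBB  (2 'B')
Step 2: ZZZZZBBEZBBE  (4 'B')
Step 3: ZZZZZZBBEZBBEZZZBBEZBBEZ  (8 'B')
Step 4: ZZZZZZZBBEZBBEZZZBBEZBBEZZZZZBBEZBBEZZZBBEZBBEZZ  (16 'B')
Step 5: ZZZZZZZZBBEZBBEZZZBBEZBBEZZZZZBBEZBBEZZZBBEZBBEZZZZZZZBBEZBBEZZZBBEZBBEZZZZZBBEZBBEZZZBBEZBBEZZZ  (32 'B')

Answer: 32


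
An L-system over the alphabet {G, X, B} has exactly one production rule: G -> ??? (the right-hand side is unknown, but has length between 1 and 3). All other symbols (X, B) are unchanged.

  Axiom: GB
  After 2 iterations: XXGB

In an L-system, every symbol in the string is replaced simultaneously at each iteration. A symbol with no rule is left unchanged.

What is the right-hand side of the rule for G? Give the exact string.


Answer: XG

Derivation:
Trying G -> XG:
  Step 0: GB
  Step 1: XGB
  Step 2: XXGB
Matches the given result.


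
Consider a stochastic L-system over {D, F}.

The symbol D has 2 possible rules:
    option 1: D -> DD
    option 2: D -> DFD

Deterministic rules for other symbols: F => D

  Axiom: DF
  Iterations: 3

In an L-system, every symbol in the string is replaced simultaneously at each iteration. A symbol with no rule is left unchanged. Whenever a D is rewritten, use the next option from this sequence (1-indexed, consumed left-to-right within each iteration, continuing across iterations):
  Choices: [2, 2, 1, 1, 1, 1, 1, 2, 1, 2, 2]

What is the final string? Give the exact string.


Answer: DDDDDDDDFDDDDFDDFD

Derivation:
Step 0: DF
Step 1: DFDD  (used choices [2])
Step 2: DFDDDDDD  (used choices [2, 1, 1])
Step 3: DDDDDDDDFDDDDFDDFD  (used choices [1, 1, 1, 2, 1, 2, 2])


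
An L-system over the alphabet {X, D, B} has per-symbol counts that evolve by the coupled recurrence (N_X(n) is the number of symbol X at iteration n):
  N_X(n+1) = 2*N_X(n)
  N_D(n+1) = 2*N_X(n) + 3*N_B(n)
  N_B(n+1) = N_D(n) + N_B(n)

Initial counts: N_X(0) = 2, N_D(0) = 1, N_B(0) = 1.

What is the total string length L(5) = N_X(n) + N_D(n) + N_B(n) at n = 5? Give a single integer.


Step 0: N_X=2, N_D=1, N_B=1, L=4
Step 1: N_X=4, N_D=7, N_B=2, L=13
Step 2: N_X=8, N_D=14, N_B=9, L=31
Step 3: N_X=16, N_D=43, N_B=23, L=82
Step 4: N_X=32, N_D=101, N_B=66, L=199
Step 5: N_X=64, N_D=262, N_B=167, L=493

Answer: 493


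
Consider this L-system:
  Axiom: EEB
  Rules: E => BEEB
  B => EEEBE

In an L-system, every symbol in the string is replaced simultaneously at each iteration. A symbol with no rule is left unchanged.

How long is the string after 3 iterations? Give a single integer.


Answer: 249

Derivation:
Step 0: length = 3
Step 1: length = 13
Step 2: length = 57
Step 3: length = 249


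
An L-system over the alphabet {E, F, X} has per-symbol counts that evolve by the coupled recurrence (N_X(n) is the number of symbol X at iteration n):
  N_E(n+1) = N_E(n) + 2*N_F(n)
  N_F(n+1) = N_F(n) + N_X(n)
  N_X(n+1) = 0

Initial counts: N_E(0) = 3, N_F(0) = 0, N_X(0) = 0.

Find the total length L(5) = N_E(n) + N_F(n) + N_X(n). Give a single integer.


Step 0: N_E=3, N_F=0, N_X=0, L=3
Step 1: N_E=3, N_F=0, N_X=0, L=3
Step 2: N_E=3, N_F=0, N_X=0, L=3
Step 3: N_E=3, N_F=0, N_X=0, L=3
Step 4: N_E=3, N_F=0, N_X=0, L=3
Step 5: N_E=3, N_F=0, N_X=0, L=3

Answer: 3


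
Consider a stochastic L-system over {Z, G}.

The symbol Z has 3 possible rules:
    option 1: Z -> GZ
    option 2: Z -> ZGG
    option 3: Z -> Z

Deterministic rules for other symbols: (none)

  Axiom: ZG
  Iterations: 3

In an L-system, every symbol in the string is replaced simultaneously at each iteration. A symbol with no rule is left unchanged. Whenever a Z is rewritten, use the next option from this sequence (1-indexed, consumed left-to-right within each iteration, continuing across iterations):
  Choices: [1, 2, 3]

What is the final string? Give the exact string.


Answer: GZGGG

Derivation:
Step 0: ZG
Step 1: GZG  (used choices [1])
Step 2: GZGGG  (used choices [2])
Step 3: GZGGG  (used choices [3])


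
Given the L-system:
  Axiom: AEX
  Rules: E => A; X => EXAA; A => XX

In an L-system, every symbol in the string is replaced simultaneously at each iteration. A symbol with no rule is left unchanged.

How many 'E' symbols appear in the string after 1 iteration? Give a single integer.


Answer: 1

Derivation:
Step 0: AEX  (1 'E')
Step 1: XXAEXAA  (1 'E')


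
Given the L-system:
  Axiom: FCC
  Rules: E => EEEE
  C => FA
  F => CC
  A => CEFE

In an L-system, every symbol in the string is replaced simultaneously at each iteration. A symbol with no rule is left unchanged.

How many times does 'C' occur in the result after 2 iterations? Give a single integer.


Step 0: FCC  (2 'C')
Step 1: CCFAFA  (2 'C')
Step 2: FAFACCCEFECCCEFE  (6 'C')

Answer: 6


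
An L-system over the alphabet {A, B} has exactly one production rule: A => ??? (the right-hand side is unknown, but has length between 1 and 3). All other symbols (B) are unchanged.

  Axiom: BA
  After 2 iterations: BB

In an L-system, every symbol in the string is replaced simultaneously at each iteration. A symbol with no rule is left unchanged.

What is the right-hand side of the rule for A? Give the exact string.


Answer: B

Derivation:
Trying A => B:
  Step 0: BA
  Step 1: BB
  Step 2: BB
Matches the given result.


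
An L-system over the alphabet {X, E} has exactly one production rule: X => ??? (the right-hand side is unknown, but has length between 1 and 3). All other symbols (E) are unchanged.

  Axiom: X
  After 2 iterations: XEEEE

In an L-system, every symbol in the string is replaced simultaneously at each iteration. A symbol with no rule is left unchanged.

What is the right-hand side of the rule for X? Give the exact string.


Answer: XEE

Derivation:
Trying X => XEE:
  Step 0: X
  Step 1: XEE
  Step 2: XEEEE
Matches the given result.


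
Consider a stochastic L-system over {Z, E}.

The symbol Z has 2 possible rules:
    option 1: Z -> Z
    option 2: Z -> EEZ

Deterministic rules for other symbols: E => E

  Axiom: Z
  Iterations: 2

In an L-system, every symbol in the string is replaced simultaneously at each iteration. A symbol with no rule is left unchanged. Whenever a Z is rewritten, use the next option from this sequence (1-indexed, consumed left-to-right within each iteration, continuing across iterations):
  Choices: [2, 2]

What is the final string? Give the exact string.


Step 0: Z
Step 1: EEZ  (used choices [2])
Step 2: EEEEZ  (used choices [2])

Answer: EEEEZ


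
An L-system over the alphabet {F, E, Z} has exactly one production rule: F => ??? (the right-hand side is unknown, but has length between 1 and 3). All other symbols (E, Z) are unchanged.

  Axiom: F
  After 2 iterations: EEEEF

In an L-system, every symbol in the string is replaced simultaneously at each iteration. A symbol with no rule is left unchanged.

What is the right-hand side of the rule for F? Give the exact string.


Trying F => EEF:
  Step 0: F
  Step 1: EEF
  Step 2: EEEEF
Matches the given result.

Answer: EEF


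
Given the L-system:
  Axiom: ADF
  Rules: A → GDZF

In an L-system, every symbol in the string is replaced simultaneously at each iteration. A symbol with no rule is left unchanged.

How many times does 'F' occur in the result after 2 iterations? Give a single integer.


Answer: 2

Derivation:
Step 0: ADF  (1 'F')
Step 1: GDZFDF  (2 'F')
Step 2: GDZFDF  (2 'F')


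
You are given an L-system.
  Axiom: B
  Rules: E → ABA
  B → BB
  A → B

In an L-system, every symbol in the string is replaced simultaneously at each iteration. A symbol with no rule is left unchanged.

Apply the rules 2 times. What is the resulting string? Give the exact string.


Step 0: B
Step 1: BB
Step 2: BBBB

Answer: BBBB


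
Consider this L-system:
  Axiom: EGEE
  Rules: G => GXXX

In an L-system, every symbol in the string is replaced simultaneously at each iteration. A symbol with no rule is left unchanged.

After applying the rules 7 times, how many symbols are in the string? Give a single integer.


Answer: 25

Derivation:
Step 0: length = 4
Step 1: length = 7
Step 2: length = 10
Step 3: length = 13
Step 4: length = 16
Step 5: length = 19
Step 6: length = 22
Step 7: length = 25


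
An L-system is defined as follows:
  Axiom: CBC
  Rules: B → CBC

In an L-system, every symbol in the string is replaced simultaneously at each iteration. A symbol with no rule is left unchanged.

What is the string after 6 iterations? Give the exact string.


Answer: CCCCCCCBCCCCCCC

Derivation:
Step 0: CBC
Step 1: CCBCC
Step 2: CCCBCCC
Step 3: CCCCBCCCC
Step 4: CCCCCBCCCCC
Step 5: CCCCCCBCCCCCC
Step 6: CCCCCCCBCCCCCCC


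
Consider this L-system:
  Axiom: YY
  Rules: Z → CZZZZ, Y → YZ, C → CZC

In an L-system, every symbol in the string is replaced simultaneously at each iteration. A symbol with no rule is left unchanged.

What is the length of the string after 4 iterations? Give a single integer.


Answer: 266

Derivation:
Step 0: length = 2
Step 1: length = 4
Step 2: length = 14
Step 3: length = 60
Step 4: length = 266


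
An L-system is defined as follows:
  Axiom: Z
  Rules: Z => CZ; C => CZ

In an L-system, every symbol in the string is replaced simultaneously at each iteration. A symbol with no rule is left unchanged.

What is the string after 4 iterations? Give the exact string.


Step 0: Z
Step 1: CZ
Step 2: CZCZ
Step 3: CZCZCZCZ
Step 4: CZCZCZCZCZCZCZCZ

Answer: CZCZCZCZCZCZCZCZ


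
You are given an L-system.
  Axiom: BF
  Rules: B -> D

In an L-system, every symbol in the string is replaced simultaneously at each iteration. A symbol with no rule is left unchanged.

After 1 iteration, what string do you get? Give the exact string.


Answer: DF

Derivation:
Step 0: BF
Step 1: DF


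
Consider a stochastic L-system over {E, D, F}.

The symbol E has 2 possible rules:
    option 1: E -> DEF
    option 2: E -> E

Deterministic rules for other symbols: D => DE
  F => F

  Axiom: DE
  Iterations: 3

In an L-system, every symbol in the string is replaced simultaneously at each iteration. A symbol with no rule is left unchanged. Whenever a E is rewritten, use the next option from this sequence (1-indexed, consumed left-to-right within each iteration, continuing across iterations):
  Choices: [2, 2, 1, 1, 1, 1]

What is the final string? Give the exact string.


Step 0: DE
Step 1: DEE  (used choices [2])
Step 2: DEEDEF  (used choices [2, 1])
Step 3: DEDEFDEFDEDEFF  (used choices [1, 1, 1])

Answer: DEDEFDEFDEDEFF


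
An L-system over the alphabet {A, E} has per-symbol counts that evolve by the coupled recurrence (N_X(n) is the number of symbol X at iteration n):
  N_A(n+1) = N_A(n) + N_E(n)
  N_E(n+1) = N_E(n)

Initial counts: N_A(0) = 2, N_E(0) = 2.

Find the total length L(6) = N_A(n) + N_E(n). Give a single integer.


Step 0: N_A=2, N_E=2, L=4
Step 1: N_A=4, N_E=2, L=6
Step 2: N_A=6, N_E=2, L=8
Step 3: N_A=8, N_E=2, L=10
Step 4: N_A=10, N_E=2, L=12
Step 5: N_A=12, N_E=2, L=14
Step 6: N_A=14, N_E=2, L=16

Answer: 16


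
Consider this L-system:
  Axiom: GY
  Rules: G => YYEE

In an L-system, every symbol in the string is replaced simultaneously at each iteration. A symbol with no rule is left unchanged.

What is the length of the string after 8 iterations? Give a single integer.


Step 0: length = 2
Step 1: length = 5
Step 2: length = 5
Step 3: length = 5
Step 4: length = 5
Step 5: length = 5
Step 6: length = 5
Step 7: length = 5
Step 8: length = 5

Answer: 5


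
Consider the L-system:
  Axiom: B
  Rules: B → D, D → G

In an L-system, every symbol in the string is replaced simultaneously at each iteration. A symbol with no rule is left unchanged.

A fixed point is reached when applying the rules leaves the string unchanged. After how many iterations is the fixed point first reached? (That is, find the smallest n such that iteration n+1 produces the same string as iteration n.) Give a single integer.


Answer: 2

Derivation:
Step 0: B
Step 1: D
Step 2: G
Step 3: G  (unchanged — fixed point at step 2)


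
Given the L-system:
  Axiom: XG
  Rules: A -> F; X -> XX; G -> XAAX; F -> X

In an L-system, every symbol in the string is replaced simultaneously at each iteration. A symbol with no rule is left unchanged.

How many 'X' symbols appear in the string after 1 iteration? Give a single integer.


Step 0: XG  (1 'X')
Step 1: XXXAAX  (4 'X')

Answer: 4


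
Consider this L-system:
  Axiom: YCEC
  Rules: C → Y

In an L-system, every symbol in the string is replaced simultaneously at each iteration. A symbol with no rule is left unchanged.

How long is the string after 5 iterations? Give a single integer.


Step 0: length = 4
Step 1: length = 4
Step 2: length = 4
Step 3: length = 4
Step 4: length = 4
Step 5: length = 4

Answer: 4


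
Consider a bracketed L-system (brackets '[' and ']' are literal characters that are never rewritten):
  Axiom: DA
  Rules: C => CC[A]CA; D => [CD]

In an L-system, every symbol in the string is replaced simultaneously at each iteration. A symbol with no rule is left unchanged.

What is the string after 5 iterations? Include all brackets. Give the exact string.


Step 0: DA
Step 1: [CD]A
Step 2: [CC[A]CA[CD]]A
Step 3: [CC[A]CACC[A]CA[A]CC[A]CAA[CC[A]CA[CD]]]A
Step 4: [CC[A]CACC[A]CA[A]CC[A]CAACC[A]CACC[A]CA[A]CC[A]CAA[A]CC[A]CACC[A]CA[A]CC[A]CAAA[CC[A]CACC[A]CA[A]CC[A]CAA[CC[A]CA[CD]]]]A
Step 5: [CC[A]CACC[A]CA[A]CC[A]CAACC[A]CACC[A]CA[A]CC[A]CAA[A]CC[A]CACC[A]CA[A]CC[A]CAAACC[A]CACC[A]CA[A]CC[A]CAACC[A]CACC[A]CA[A]CC[A]CAA[A]CC[A]CACC[A]CA[A]CC[A]CAAA[A]CC[A]CACC[A]CA[A]CC[A]CAACC[A]CACC[A]CA[A]CC[A]CAA[A]CC[A]CACC[A]CA[A]CC[A]CAAAA[CC[A]CACC[A]CA[A]CC[A]CAACC[A]CACC[A]CA[A]CC[A]CAA[A]CC[A]CACC[A]CA[A]CC[A]CAAA[CC[A]CACC[A]CA[A]CC[A]CAA[CC[A]CA[CD]]]]]A

Answer: [CC[A]CACC[A]CA[A]CC[A]CAACC[A]CACC[A]CA[A]CC[A]CAA[A]CC[A]CACC[A]CA[A]CC[A]CAAACC[A]CACC[A]CA[A]CC[A]CAACC[A]CACC[A]CA[A]CC[A]CAA[A]CC[A]CACC[A]CA[A]CC[A]CAAA[A]CC[A]CACC[A]CA[A]CC[A]CAACC[A]CACC[A]CA[A]CC[A]CAA[A]CC[A]CACC[A]CA[A]CC[A]CAAAA[CC[A]CACC[A]CA[A]CC[A]CAACC[A]CACC[A]CA[A]CC[A]CAA[A]CC[A]CACC[A]CA[A]CC[A]CAAA[CC[A]CACC[A]CA[A]CC[A]CAA[CC[A]CA[CD]]]]]A


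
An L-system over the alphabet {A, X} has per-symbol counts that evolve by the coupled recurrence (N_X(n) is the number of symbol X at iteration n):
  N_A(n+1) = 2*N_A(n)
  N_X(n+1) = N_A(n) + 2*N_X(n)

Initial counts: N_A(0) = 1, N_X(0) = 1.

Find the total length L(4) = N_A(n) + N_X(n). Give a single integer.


Step 0: N_A=1, N_X=1, L=2
Step 1: N_A=2, N_X=3, L=5
Step 2: N_A=4, N_X=8, L=12
Step 3: N_A=8, N_X=20, L=28
Step 4: N_A=16, N_X=48, L=64

Answer: 64


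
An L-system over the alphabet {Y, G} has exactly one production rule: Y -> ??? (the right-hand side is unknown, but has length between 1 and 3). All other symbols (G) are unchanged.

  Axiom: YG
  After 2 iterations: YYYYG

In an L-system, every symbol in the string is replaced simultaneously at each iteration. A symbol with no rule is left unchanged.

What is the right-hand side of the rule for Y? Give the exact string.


Trying Y -> YY:
  Step 0: YG
  Step 1: YYG
  Step 2: YYYYG
Matches the given result.

Answer: YY


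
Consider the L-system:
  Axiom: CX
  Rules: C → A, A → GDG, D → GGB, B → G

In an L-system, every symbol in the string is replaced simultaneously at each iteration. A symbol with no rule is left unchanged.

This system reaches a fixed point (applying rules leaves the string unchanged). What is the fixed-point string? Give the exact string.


Answer: GGGGGX

Derivation:
Step 0: CX
Step 1: AX
Step 2: GDGX
Step 3: GGGBGX
Step 4: GGGGGX
Step 5: GGGGGX  (unchanged — fixed point at step 4)


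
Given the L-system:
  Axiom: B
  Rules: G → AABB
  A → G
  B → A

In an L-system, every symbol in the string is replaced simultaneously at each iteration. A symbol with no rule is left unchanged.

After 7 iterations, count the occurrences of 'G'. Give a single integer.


Step 0: B  (0 'G')
Step 1: A  (0 'G')
Step 2: G  (1 'G')
Step 3: AABB  (0 'G')
Step 4: GGAA  (2 'G')
Step 5: AABBAABBGG  (2 'G')
Step 6: GGAAGGAAAABBAABB  (4 'G')
Step 7: AABBAABBGGAABBAABBGGGGAAGGAA  (8 'G')

Answer: 8


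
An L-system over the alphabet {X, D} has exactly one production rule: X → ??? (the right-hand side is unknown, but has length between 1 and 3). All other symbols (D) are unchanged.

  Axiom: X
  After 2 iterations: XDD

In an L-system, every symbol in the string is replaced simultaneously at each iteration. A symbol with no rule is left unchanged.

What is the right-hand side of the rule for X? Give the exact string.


Answer: XD

Derivation:
Trying X → XD:
  Step 0: X
  Step 1: XD
  Step 2: XDD
Matches the given result.


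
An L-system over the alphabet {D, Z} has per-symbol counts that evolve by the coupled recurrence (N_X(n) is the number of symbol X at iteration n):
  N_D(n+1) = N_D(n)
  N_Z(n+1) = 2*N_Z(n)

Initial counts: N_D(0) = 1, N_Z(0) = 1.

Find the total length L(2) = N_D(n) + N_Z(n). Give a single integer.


Step 0: N_D=1, N_Z=1, L=2
Step 1: N_D=1, N_Z=2, L=3
Step 2: N_D=1, N_Z=4, L=5

Answer: 5
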